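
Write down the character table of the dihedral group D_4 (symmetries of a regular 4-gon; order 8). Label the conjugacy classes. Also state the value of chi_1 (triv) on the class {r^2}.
Conjugacy classes: {e} of size 1, {r^2} of size 1, {r^1, r^3} of size 2, {s, sr^2, ...} of size 2, {sr, sr^3, ...} of size 2.
Character table:
  irrep \ class              {e} (size 1)  {r^2} (size 1)  {r^1, r^3} (size 2)  {s, sr^2, ...} (size 2)  {sr, sr^3, ...} (size 2)
  chi_1 (triv)               1             1               1                    1                        1                       
  chi_2 (sign: r->1, s->-1)  1             1               1                    -1                       -1                      
  chi_3 (r->-1, s->1)        1             1               -1                   1                        -1                      
  chi_4 (r->-1, s->-1)       1             1               -1                   -1                       1                       
  chi_5 (2d, j=1)            2             -2              0                    0                        0                       

Spot check: chi_1 (triv) on {r^2} = 1.

Explanation: D_4 has order 2*4 = 8 with 5 conjugacy classes, hence 5 irreducibles. Sum of squared dims 1 + 1 + 1 + 1 + 4 = 8 = |G|. Linear characters come from the abelianisation; the 2-dimensional irreps have character r^k -> 2*cos(2*pi*j*k/4), reflections -> 0.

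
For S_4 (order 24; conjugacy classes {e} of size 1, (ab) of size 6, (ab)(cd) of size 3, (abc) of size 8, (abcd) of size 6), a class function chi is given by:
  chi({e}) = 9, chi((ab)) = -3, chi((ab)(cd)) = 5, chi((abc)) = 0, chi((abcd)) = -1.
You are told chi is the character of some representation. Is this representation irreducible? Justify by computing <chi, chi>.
Not irreducible (reducible): <chi, chi> = 9 > 1.

<chi, chi> = (1/|G|) sum_C |C| * |chi(C)|^2 = (1/24)[1*|9|^2 + 6*|-3|^2 + 3*|5|^2 + 8*|0|^2 + 6*|-1|^2]
  = (1/24)[(81) + (54) + (75) + (0) + (6)] = 216/24 = 9.
A character is irreducible iff <chi, chi> = 1, so this representation is reducible.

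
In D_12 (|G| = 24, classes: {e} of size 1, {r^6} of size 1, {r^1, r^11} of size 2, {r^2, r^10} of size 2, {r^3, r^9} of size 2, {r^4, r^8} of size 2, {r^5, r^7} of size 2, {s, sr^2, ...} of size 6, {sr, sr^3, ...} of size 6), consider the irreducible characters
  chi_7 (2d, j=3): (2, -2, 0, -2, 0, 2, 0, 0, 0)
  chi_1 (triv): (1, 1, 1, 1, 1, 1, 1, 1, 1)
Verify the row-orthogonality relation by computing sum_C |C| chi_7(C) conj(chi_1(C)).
Sum = 0; so <chi_7, chi_1> = 0 (distinct irreducibles are orthogonal).

Justification: Compute term by term over conjugacy classes (|C| * chi_7(C) * conj(chi_1(C))):
  1*(2)*conj(1) + 1*(-2)*conj(1) + 2*(0)*conj(1) + 2*(-2)*conj(1) + 2*(0)*conj(1) + 2*(2)*conj(1) + 2*(0)*conj(1) + 6*(0)*conj(1) + 6*(0)*conj(1)
  = (2) + (-2) + (0) + (-4) + (0) + (4) + (0) + (0) + (0)
  = 0.
Dividing by |G| = 24 gives 0/24 = 0, matching the row-orthogonality relation <chi_7, chi_1> = [chi_7 = chi_1].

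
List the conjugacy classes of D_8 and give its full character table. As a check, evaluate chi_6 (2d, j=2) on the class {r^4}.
Conjugacy classes: {e} of size 1, {r^4} of size 1, {r^1, r^7} of size 2, {r^2, r^6} of size 2, {r^3, r^5} of size 2, {s, sr^2, ...} of size 4, {sr, sr^3, ...} of size 4.
Character table:
  irrep \ class              {e} (size 1)  {r^4} (size 1)  {r^1, r^7} (size 2)  {r^2, r^6} (size 2)  {r^3, r^5} (size 2)  {s, sr^2, ...} (size 4)  {sr, sr^3, ...} (size 4)
  chi_1 (triv)               1             1               1                    1                    1                    1                        1                       
  chi_2 (sign: r->1, s->-1)  1             1               1                    1                    1                    -1                       -1                      
  chi_3 (r->-1, s->1)        1             1               -1                   1                    -1                   1                        -1                      
  chi_4 (r->-1, s->-1)       1             1               -1                   1                    -1                   -1                       1                       
  chi_5 (2d, j=1)            2             -2              sqrt(2)              0                    -sqrt(2)             0                        0                       
  chi_6 (2d, j=2)            2             2               0                    -2                   0                    0                        0                       
  chi_7 (2d, j=3)            2             -2              -sqrt(2)             0                    sqrt(2)              0                        0                       

Spot check: chi_6 (2d, j=2) on {r^4} = 2.

Solution. D_8 has order 2*8 = 16 with 7 conjugacy classes, hence 7 irreducibles. Sum of squared dims 1 + 1 + 1 + 1 + 4 + 4 + 4 = 16 = |G|. Linear characters come from the abelianisation; the 2-dimensional irreps have character r^k -> 2*cos(2*pi*j*k/8), reflections -> 0.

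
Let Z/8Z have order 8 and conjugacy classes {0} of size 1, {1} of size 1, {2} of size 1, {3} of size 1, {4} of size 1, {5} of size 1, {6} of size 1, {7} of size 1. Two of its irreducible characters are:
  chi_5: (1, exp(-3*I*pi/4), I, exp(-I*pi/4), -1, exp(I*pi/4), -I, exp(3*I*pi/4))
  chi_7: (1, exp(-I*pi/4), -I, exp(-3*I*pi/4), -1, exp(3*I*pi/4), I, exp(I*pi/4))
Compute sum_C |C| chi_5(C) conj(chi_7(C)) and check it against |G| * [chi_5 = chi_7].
Sum = 0; so <chi_5, chi_7> = 0 (distinct irreducibles are orthogonal).

Working: Compute term by term over conjugacy classes (|C| * chi_5(C) * conj(chi_7(C))):
  1*(1)*conj(1) + 1*(exp(-3*I*pi/4))*conj(exp(-I*pi/4)) + 1*(I)*conj(-I) + 1*(exp(-I*pi/4))*conj(exp(-3*I*pi/4)) + 1*(-1)*conj(-1) + 1*(exp(I*pi/4))*conj(exp(3*I*pi/4)) + 1*(-I)*conj(I) + 1*(exp(3*I*pi/4))*conj(exp(I*pi/4))
  = (1) + (-I) + (-1) + (I) + (1) + (-I) + (-1) + (I)
  = 0.
(Exp terms are combined using exp(i*s)*conj(exp(i*t)) = exp(i*(s-t)), and sums of them are collapsed using the identity that for every m > 1 the m distinct m-th roots of unity sum to 0, e.g. 1 + exp(2*I*pi/3) + exp(-2*I*pi/3) = 0.)
Dividing by |G| = 8 gives 0/8 = 0, matching the row-orthogonality relation <chi_5, chi_7> = [chi_5 = chi_7].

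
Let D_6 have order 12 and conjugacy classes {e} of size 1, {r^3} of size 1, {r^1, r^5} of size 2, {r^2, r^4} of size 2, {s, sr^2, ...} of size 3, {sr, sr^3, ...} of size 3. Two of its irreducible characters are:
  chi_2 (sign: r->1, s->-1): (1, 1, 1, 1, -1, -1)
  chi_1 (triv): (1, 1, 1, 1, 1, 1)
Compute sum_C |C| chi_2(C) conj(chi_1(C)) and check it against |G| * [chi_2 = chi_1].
Sum = 0; so <chi_2, chi_1> = 0 (distinct irreducibles are orthogonal).

Solution. Compute term by term over conjugacy classes (|C| * chi_2(C) * conj(chi_1(C))):
  1*(1)*conj(1) + 1*(1)*conj(1) + 2*(1)*conj(1) + 2*(1)*conj(1) + 3*(-1)*conj(1) + 3*(-1)*conj(1)
  = (1) + (1) + (2) + (2) + (-3) + (-3)
  = 0.
Dividing by |G| = 12 gives 0/12 = 0, matching the row-orthogonality relation <chi_2, chi_1> = [chi_2 = chi_1].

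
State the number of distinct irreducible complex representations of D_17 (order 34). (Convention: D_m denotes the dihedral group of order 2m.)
10

Reasoning: The number of irreducible complex representations of a finite group equals its number of conjugacy classes. D_17 has 10 conjugacy classes ((n+3)/2 for n odd), so D_17 (order 34) has exactly 10 irreducible complex representations.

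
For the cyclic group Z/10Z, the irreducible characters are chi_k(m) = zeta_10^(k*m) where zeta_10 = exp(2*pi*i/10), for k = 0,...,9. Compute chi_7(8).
chi_7(8) = zeta_10^56 = exp(-4*I*pi/5)

chi_7(8) = zeta_10^(7*8) = zeta_10^56. Since zeta_10^10 = 1, this equals zeta_10^6 = exp(2*pi*i*6/10) = exp(-4*I*pi/5).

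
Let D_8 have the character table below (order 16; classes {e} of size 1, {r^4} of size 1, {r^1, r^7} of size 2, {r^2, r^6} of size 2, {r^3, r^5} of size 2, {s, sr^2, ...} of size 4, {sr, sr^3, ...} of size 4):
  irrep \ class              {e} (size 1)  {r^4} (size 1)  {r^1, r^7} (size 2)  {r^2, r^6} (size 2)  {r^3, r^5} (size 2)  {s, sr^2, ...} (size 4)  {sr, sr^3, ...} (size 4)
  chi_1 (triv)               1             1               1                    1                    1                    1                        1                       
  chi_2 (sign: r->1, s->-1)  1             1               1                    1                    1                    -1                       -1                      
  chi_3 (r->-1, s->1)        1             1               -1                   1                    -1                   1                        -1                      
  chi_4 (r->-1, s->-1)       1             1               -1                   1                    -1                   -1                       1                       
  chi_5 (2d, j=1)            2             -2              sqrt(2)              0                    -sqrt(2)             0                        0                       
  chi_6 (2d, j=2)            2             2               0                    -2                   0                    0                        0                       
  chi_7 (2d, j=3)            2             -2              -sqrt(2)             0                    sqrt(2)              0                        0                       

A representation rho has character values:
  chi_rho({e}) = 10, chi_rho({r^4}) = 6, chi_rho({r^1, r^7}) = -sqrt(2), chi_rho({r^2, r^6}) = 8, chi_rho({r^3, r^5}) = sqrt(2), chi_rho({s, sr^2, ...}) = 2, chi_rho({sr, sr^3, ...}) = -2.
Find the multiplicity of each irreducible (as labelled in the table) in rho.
Multiplicities: chi_1: 2, chi_2: 2, chi_3: 3, chi_4: 1, chi_5: 0, chi_6: 0, chi_7: 1.

Use <chi_rho, chi> = (1/|G|) sum_C |C| * chi_rho(C) * conj(chi(C)) with |G| = 16 for each irreducible chi in the table:
  <chi_rho, chi_1> = (1/16)[1*(10)*conj(1) + 1*(6)*conj(1) + 2*(-sqrt(2))*conj(1) + 2*(8)*conj(1) + 2*(sqrt(2))*conj(1) + 4*(2)*conj(1) + 4*(-2)*conj(1)]
      = (1/16)[(10) + (6) + (-2*sqrt(2)) + (16) + (2*sqrt(2)) + (8) + (-8)] = 32/16 = 2
  <chi_rho, chi_2> = (1/16)[1*(10)*conj(1) + 1*(6)*conj(1) + 2*(-sqrt(2))*conj(1) + 2*(8)*conj(1) + 2*(sqrt(2))*conj(1) + 4*(2)*conj(-1) + 4*(-2)*conj(-1)]
      = (1/16)[(10) + (6) + (-2*sqrt(2)) + (16) + (2*sqrt(2)) + (-8) + (8)] = 32/16 = 2
  <chi_rho, chi_3> = (1/16)[1*(10)*conj(1) + 1*(6)*conj(1) + 2*(-sqrt(2))*conj(-1) + 2*(8)*conj(1) + 2*(sqrt(2))*conj(-1) + 4*(2)*conj(1) + 4*(-2)*conj(-1)]
      = (1/16)[(10) + (6) + (2*sqrt(2)) + (16) + (-2*sqrt(2)) + (8) + (8)] = 48/16 = 3
  <chi_rho, chi_4> = (1/16)[1*(10)*conj(1) + 1*(6)*conj(1) + 2*(-sqrt(2))*conj(-1) + 2*(8)*conj(1) + 2*(sqrt(2))*conj(-1) + 4*(2)*conj(-1) + 4*(-2)*conj(1)]
      = (1/16)[(10) + (6) + (2*sqrt(2)) + (16) + (-2*sqrt(2)) + (-8) + (-8)] = 16/16 = 1
  <chi_rho, chi_5> = (1/16)[1*(10)*conj(2) + 1*(6)*conj(-2) + 2*(-sqrt(2))*conj(sqrt(2)) + 2*(8)*conj(0) + 2*(sqrt(2))*conj(-sqrt(2)) + 4*(2)*conj(0) + 4*(-2)*conj(0)]
      = (1/16)[(20) + (-12) + (-4) + (0) + (-4) + (0) + (0)] = 0/16 = 0
  <chi_rho, chi_6> = (1/16)[1*(10)*conj(2) + 1*(6)*conj(2) + 2*(-sqrt(2))*conj(0) + 2*(8)*conj(-2) + 2*(sqrt(2))*conj(0) + 4*(2)*conj(0) + 4*(-2)*conj(0)]
      = (1/16)[(20) + (12) + (0) + (-32) + (0) + (0) + (0)] = 0/16 = 0
  <chi_rho, chi_7> = (1/16)[1*(10)*conj(2) + 1*(6)*conj(-2) + 2*(-sqrt(2))*conj(-sqrt(2)) + 2*(8)*conj(0) + 2*(sqrt(2))*conj(sqrt(2)) + 4*(2)*conj(0) + 4*(-2)*conj(0)]
      = (1/16)[(20) + (-12) + (4) + (0) + (4) + (0) + (0)] = 16/16 = 1
Dimension check: dim(rho) = sum (mult * dim) = 2*1 + 2*1 + 3*1 + 1*1 + 0*2 + 0*2 + 1*2 = 10 = chi_rho(e) = 10.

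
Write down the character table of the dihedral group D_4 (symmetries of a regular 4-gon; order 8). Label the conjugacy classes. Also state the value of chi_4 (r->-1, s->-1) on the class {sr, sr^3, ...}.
Conjugacy classes: {e} of size 1, {r^2} of size 1, {r^1, r^3} of size 2, {s, sr^2, ...} of size 2, {sr, sr^3, ...} of size 2.
Character table:
  irrep \ class              {e} (size 1)  {r^2} (size 1)  {r^1, r^3} (size 2)  {s, sr^2, ...} (size 2)  {sr, sr^3, ...} (size 2)
  chi_1 (triv)               1             1               1                    1                        1                       
  chi_2 (sign: r->1, s->-1)  1             1               1                    -1                       -1                      
  chi_3 (r->-1, s->1)        1             1               -1                   1                        -1                      
  chi_4 (r->-1, s->-1)       1             1               -1                   -1                       1                       
  chi_5 (2d, j=1)            2             -2              0                    0                        0                       

Spot check: chi_4 (r->-1, s->-1) on {sr, sr^3, ...} = 1.

Explanation: D_4 has order 2*4 = 8 with 5 conjugacy classes, hence 5 irreducibles. Sum of squared dims 1 + 1 + 1 + 1 + 4 = 8 = |G|. Linear characters come from the abelianisation; the 2-dimensional irreps have character r^k -> 2*cos(2*pi*j*k/4), reflections -> 0.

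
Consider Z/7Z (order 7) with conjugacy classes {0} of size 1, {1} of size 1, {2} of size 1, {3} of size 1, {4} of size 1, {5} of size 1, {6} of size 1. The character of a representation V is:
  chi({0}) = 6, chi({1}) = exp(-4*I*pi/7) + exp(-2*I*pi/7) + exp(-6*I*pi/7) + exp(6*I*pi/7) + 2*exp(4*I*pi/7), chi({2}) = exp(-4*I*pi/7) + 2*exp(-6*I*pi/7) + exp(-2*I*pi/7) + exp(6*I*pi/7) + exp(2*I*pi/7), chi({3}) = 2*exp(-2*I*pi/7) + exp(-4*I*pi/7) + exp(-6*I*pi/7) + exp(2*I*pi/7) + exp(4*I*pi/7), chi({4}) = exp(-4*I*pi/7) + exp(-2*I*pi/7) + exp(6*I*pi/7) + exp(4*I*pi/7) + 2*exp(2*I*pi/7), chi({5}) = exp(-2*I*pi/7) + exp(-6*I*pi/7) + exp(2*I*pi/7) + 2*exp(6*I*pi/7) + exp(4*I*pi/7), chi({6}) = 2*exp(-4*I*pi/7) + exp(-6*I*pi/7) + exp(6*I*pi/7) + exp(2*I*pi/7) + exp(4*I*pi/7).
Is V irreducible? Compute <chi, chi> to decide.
Not irreducible (reducible): <chi, chi> = 8 > 1.

Argument: <chi, chi> = (1/|G|) sum_C |C| * |chi(C)|^2 = (1/7)[1*|6|^2 + 1*|exp(-4*I*pi/7) + exp(-2*I*pi/7) + exp(-6*I*pi/7) + exp(6*I*pi/7) + 2*exp(4*I*pi/7)|^2 + 1*|exp(-4*I*pi/7) + 2*exp(-6*I*pi/7) + exp(-2*I*pi/7) + exp(6*I*pi/7) + exp(2*I*pi/7)|^2 + 1*|2*exp(-2*I*pi/7) + exp(-4*I*pi/7) + exp(-6*I*pi/7) + exp(2*I*pi/7) + exp(4*I*pi/7)|^2 + 1*|exp(-4*I*pi/7) + exp(-2*I*pi/7) + exp(6*I*pi/7) + exp(4*I*pi/7) + 2*exp(2*I*pi/7)|^2 + 1*|exp(-2*I*pi/7) + exp(-6*I*pi/7) + exp(2*I*pi/7) + 2*exp(6*I*pi/7) + exp(4*I*pi/7)|^2 + 1*|2*exp(-4*I*pi/7) + exp(-6*I*pi/7) + exp(6*I*pi/7) + exp(2*I*pi/7) + exp(4*I*pi/7)|^2]
  = (1/7)[(36) + (8 + 5*exp(-2*I*pi/7) + 4*exp(-4*I*pi/7) + 5*exp(-6*I*pi/7) + 5*exp(6*I*pi/7) + 4*exp(4*I*pi/7) + 5*exp(2*I*pi/7)) + (8 + 5*exp(-4*I*pi/7) + 5*exp(-2*I*pi/7) + 4*exp(-6*I*pi/7) + 4*exp(6*I*pi/7) + 5*exp(2*I*pi/7) + 5*exp(4*I*pi/7)) + (8 + 5*exp(-4*I*pi/7) + 4*exp(-2*I*pi/7) + 5*exp(-6*I*pi/7) + 5*exp(6*I*pi/7) + 4*exp(2*I*pi/7) + 5*exp(4*I*pi/7)) + (8 + 5*exp(-4*I*pi/7) + 4*exp(-2*I*pi/7) + 5*exp(-6*I*pi/7) + 5*exp(6*I*pi/7) + 4*exp(2*I*pi/7) + 5*exp(4*I*pi/7)) + (8 + 5*exp(-4*I*pi/7) + 5*exp(-2*I*pi/7) + 4*exp(-6*I*pi/7) + 4*exp(6*I*pi/7) + 5*exp(2*I*pi/7) + 5*exp(4*I*pi/7)) + (8 + 5*exp(-2*I*pi/7) + 4*exp(-4*I*pi/7) + 5*exp(-6*I*pi/7) + 5*exp(6*I*pi/7) + 4*exp(4*I*pi/7) + 5*exp(2*I*pi/7))] = 56/7 = 8.
(Exp terms are combined using exp(i*s)*conj(exp(i*t)) = exp(i*(s-t)), and sums of them are collapsed using the identity that for every m > 1 the m distinct m-th roots of unity sum to 0, e.g. 1 + exp(2*I*pi/3) + exp(-2*I*pi/3) = 0.)
A character is irreducible iff <chi, chi> = 1, so this representation is reducible.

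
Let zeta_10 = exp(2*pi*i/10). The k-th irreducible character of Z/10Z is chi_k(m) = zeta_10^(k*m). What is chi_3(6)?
chi_3(6) = zeta_10^18 = exp(-2*I*pi/5)

Proof sketch: chi_3(6) = zeta_10^(3*6) = zeta_10^18. Since zeta_10^10 = 1, this equals zeta_10^8 = exp(2*pi*i*8/10) = exp(-2*I*pi/5).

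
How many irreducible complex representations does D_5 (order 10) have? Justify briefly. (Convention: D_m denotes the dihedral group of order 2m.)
4

Argument: The number of irreducible complex representations of a finite group equals its number of conjugacy classes. D_5 has 4 conjugacy classes ((n+3)/2 for n odd), so D_5 (order 10) has exactly 4 irreducible complex representations.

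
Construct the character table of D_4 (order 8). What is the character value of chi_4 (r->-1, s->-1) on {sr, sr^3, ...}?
Conjugacy classes: {e} of size 1, {r^2} of size 1, {r^1, r^3} of size 2, {s, sr^2, ...} of size 2, {sr, sr^3, ...} of size 2.
Character table:
  irrep \ class              {e} (size 1)  {r^2} (size 1)  {r^1, r^3} (size 2)  {s, sr^2, ...} (size 2)  {sr, sr^3, ...} (size 2)
  chi_1 (triv)               1             1               1                    1                        1                       
  chi_2 (sign: r->1, s->-1)  1             1               1                    -1                       -1                      
  chi_3 (r->-1, s->1)        1             1               -1                   1                        -1                      
  chi_4 (r->-1, s->-1)       1             1               -1                   -1                       1                       
  chi_5 (2d, j=1)            2             -2              0                    0                        0                       

Spot check: chi_4 (r->-1, s->-1) on {sr, sr^3, ...} = 1.

Derivation: D_4 has order 2*4 = 8 with 5 conjugacy classes, hence 5 irreducibles. Sum of squared dims 1 + 1 + 1 + 1 + 4 = 8 = |G|. Linear characters come from the abelianisation; the 2-dimensional irreps have character r^k -> 2*cos(2*pi*j*k/4), reflections -> 0.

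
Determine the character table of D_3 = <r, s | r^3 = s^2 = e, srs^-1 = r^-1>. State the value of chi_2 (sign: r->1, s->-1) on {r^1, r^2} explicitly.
Conjugacy classes: {e} of size 1, {r^1, r^2} of size 2, {s, sr, ..., sr^2} of size 3.
Character table:
  irrep \ class              {e} (size 1)  {r^1, r^2} (size 2)  {s, sr, ..., sr^2} (size 3)
  chi_1 (triv)               1             1                    1                          
  chi_2 (sign: r->1, s->-1)  1             1                    -1                         
  chi_3 (2d, j=1)            2             -1                   0                          

Spot check: chi_2 (sign: r->1, s->-1) on {r^1, r^2} = 1.

Justification: D_3 has order 2*3 = 6 with 3 conjugacy classes, hence 3 irreducibles. Sum of squared dims 1 + 1 + 4 = 6 = |G|. Linear characters come from the abelianisation; the 2-dimensional irreps have character r^k -> 2*cos(2*pi*j*k/3), reflections -> 0.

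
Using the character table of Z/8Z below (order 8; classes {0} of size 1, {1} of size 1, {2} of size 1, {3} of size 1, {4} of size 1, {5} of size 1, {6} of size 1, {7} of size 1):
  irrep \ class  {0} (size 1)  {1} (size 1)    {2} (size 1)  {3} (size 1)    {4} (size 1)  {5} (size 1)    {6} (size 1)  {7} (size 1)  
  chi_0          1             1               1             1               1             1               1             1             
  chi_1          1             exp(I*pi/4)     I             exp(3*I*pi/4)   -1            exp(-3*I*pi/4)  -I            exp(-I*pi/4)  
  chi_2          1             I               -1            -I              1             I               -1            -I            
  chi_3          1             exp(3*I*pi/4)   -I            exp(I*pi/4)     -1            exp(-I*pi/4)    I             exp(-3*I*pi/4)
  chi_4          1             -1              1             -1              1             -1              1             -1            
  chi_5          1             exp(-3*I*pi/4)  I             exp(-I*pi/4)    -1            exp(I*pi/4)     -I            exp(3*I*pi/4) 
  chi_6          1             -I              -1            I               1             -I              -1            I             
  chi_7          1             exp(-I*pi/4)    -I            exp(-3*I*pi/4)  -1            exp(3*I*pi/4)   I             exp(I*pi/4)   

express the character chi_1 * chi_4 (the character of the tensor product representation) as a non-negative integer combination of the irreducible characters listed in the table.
chi_1 tensor chi_4 = chi_5 (all other irreducibles have multiplicity 0).

Details: The character of a tensor product is the pointwise product (chi_1 * chi_4)(C) = chi_1(C) * chi_4(C):
  {0}: (1)*(1), {1}: (exp(I*pi/4))*(-1), {2}: (I)*(1), {3}: (exp(3*I*pi/4))*(-1), {4}: (-1)*(1), {5}: (exp(-3*I*pi/4))*(-1), {6}: (-I)*(1), {7}: (exp(-I*pi/4))*(-1)
so (chi_1 * chi_4) takes values
  {0} -> 1, {1} -> -exp(I*pi/4), {2} -> I, {3} -> -exp(3*I*pi/4), {4} -> -1, {5} -> -exp(-3*I*pi/4), {6} -> -I, {7} -> -exp(-I*pi/4).
Now take the inner product of this character with each irreducible chi from the table, <chi_1*chi_4, chi> = (1/8) sum_C |C| (chi_1*chi_4)(C) conj(chi(C)):
  <chi_1*chi_4, chi_0> = (1/8)[1*(1)*conj(1) + 1*(-exp(I*pi/4))*conj(1) + 1*(I)*conj(1) + 1*(-exp(3*I*pi/4))*conj(1) + 1*(-1)*conj(1) + 1*(-exp(-3*I*pi/4))*conj(1) + 1*(-I)*conj(1) + 1*(-exp(-I*pi/4))*conj(1)]
      = (1/8)[(1) + (-exp(I*pi/4)) + (I) + (-exp(3*I*pi/4)) + (-1) + (-exp(-3*I*pi/4)) + (-I) + (-exp(-I*pi/4))] = 0/8 = 0
  <chi_1*chi_4, chi_1> = (1/8)[1*(1)*conj(1) + 1*(-exp(I*pi/4))*conj(exp(I*pi/4)) + 1*(I)*conj(I) + 1*(-exp(3*I*pi/4))*conj(exp(3*I*pi/4)) + 1*(-1)*conj(-1) + 1*(-exp(-3*I*pi/4))*conj(exp(-3*I*pi/4)) + 1*(-I)*conj(-I) + 1*(-exp(-I*pi/4))*conj(exp(-I*pi/4))]
      = (1/8)[(1) + (-1) + (1) + (-1) + (1) + (-1) + (1) + (-1)] = 0/8 = 0
  <chi_1*chi_4, chi_2> = (1/8)[1*(1)*conj(1) + 1*(-exp(I*pi/4))*conj(I) + 1*(I)*conj(-1) + 1*(-exp(3*I*pi/4))*conj(-I) + 1*(-1)*conj(1) + 1*(-exp(-3*I*pi/4))*conj(I) + 1*(-I)*conj(-1) + 1*(-exp(-I*pi/4))*conj(-I)]
      = (1/8)[(1) + (exp(3*I*pi/4)) + (-I) + (-exp(-3*I*pi/4)) + (-1) + (exp(-I*pi/4)) + (I) + (-exp(I*pi/4))] = 0/8 = 0
  <chi_1*chi_4, chi_3> = (1/8)[1*(1)*conj(1) + 1*(-exp(I*pi/4))*conj(exp(3*I*pi/4)) + 1*(I)*conj(-I) + 1*(-exp(3*I*pi/4))*conj(exp(I*pi/4)) + 1*(-1)*conj(-1) + 1*(-exp(-3*I*pi/4))*conj(exp(-I*pi/4)) + 1*(-I)*conj(I) + 1*(-exp(-I*pi/4))*conj(exp(-3*I*pi/4))]
      = (1/8)[(1) + (I) + (-1) + (-I) + (1) + (I) + (-1) + (-I)] = 0/8 = 0
  <chi_1*chi_4, chi_4> = (1/8)[1*(1)*conj(1) + 1*(-exp(I*pi/4))*conj(-1) + 1*(I)*conj(1) + 1*(-exp(3*I*pi/4))*conj(-1) + 1*(-1)*conj(1) + 1*(-exp(-3*I*pi/4))*conj(-1) + 1*(-I)*conj(1) + 1*(-exp(-I*pi/4))*conj(-1)]
      = (1/8)[(1) + (exp(I*pi/4)) + (I) + (exp(3*I*pi/4)) + (-1) + (exp(-3*I*pi/4)) + (-I) + (exp(-I*pi/4))] = 0/8 = 0
  <chi_1*chi_4, chi_5> = (1/8)[1*(1)*conj(1) + 1*(-exp(I*pi/4))*conj(exp(-3*I*pi/4)) + 1*(I)*conj(I) + 1*(-exp(3*I*pi/4))*conj(exp(-I*pi/4)) + 1*(-1)*conj(-1) + 1*(-exp(-3*I*pi/4))*conj(exp(I*pi/4)) + 1*(-I)*conj(-I) + 1*(-exp(-I*pi/4))*conj(exp(3*I*pi/4))]
      = (1/8)[(1) + (1) + (1) + (1) + (1) + (1) + (1) + (1)] = 8/8 = 1
  <chi_1*chi_4, chi_6> = (1/8)[1*(1)*conj(1) + 1*(-exp(I*pi/4))*conj(-I) + 1*(I)*conj(-1) + 1*(-exp(3*I*pi/4))*conj(I) + 1*(-1)*conj(1) + 1*(-exp(-3*I*pi/4))*conj(-I) + 1*(-I)*conj(-1) + 1*(-exp(-I*pi/4))*conj(I)]
      = (1/8)[(1) + (-exp(3*I*pi/4)) + (-I) + (exp(-3*I*pi/4)) + (-1) + (-exp(-I*pi/4)) + (I) + (exp(I*pi/4))] = 0/8 = 0
  <chi_1*chi_4, chi_7> = (1/8)[1*(1)*conj(1) + 1*(-exp(I*pi/4))*conj(exp(-I*pi/4)) + 1*(I)*conj(-I) + 1*(-exp(3*I*pi/4))*conj(exp(-3*I*pi/4)) + 1*(-1)*conj(-1) + 1*(-exp(-3*I*pi/4))*conj(exp(3*I*pi/4)) + 1*(-I)*conj(I) + 1*(-exp(-I*pi/4))*conj(exp(I*pi/4))]
      = (1/8)[(1) + (-I) + (-1) + (I) + (1) + (-I) + (-1) + (I)] = 0/8 = 0
(Exp terms are combined using exp(i*s)*conj(exp(i*t)) = exp(i*(s-t)), and sums of them are collapsed using the identity that for every m > 1 the m distinct m-th roots of unity sum to 0, e.g. 1 + exp(2*I*pi/3) + exp(-2*I*pi/3) = 0.)
Hence the multiplicities are chi_5: 1. Dimension check: dim(chi_1)*dim(chi_4) = 1*1 = 1 and sum (mult * dim) = 1*1 = 1.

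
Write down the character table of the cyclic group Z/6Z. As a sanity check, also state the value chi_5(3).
Character table of Z/6Z (irreps indexed chi_0,...,chi_5 with chi_k(m) = zeta_6^(k*m), zeta_6 = exp(2*pi*i/6)):
  irrep \ class  {0} (size 1)  {1} (size 1)    {2} (size 1)    {3} (size 1)  {4} (size 1)    {5} (size 1)  
  chi_0          1             1               1               1             1               1             
  chi_1          1             exp(I*pi/3)     exp(2*I*pi/3)   -1            exp(-2*I*pi/3)  exp(-I*pi/3)  
  chi_2          1             exp(2*I*pi/3)   exp(-2*I*pi/3)  1             exp(2*I*pi/3)   exp(-2*I*pi/3)
  chi_3          1             -1              1               -1            1               -1            
  chi_4          1             exp(-2*I*pi/3)  exp(2*I*pi/3)   1             exp(-2*I*pi/3)  exp(2*I*pi/3) 
  chi_5          1             exp(-I*pi/3)    exp(-2*I*pi/3)  -1            exp(2*I*pi/3)   exp(I*pi/3)   

Spot check: chi_5(3) = zeta_6^(5*3) = zeta_6^15 = -1.

Reasoning: Z/6Z is abelian, so all 6 irreducible complex representations are 1-dimensional. They are given by chi_k(m) = zeta_6^(k*m) for k = 0,...,5. Row orthogonality: sum_m chi_k(m) conj(chi_l(m)) = 6 * [k = l].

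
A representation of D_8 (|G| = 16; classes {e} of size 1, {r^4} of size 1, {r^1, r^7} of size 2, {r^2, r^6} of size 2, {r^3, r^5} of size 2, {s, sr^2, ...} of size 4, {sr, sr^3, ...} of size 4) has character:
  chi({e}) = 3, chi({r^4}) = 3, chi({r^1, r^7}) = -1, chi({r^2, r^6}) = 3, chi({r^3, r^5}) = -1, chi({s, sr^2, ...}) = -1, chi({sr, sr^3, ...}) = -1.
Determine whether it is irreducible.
Not irreducible (reducible): <chi, chi> = 3 > 1.

Explanation: <chi, chi> = (1/|G|) sum_C |C| * |chi(C)|^2 = (1/16)[1*|3|^2 + 1*|3|^2 + 2*|-1|^2 + 2*|3|^2 + 2*|-1|^2 + 4*|-1|^2 + 4*|-1|^2]
  = (1/16)[(9) + (9) + (2) + (18) + (2) + (4) + (4)] = 48/16 = 3.
A character is irreducible iff <chi, chi> = 1, so this representation is reducible.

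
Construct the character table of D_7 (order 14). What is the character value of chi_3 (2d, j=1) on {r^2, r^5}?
Conjugacy classes: {e} of size 1, {r^1, r^6} of size 2, {r^2, r^5} of size 2, {r^3, r^4} of size 2, {s, sr, ..., sr^6} of size 7.
Character table:
  irrep \ class              {e} (size 1)  {r^1, r^6} (size 2)  {r^2, r^5} (size 2)  {r^3, r^4} (size 2)  {s, sr, ..., sr^6} (size 7)
  chi_1 (triv)               1             1                    1                    1                    1                          
  chi_2 (sign: r->1, s->-1)  1             1                    1                    1                    -1                         
  chi_3 (2d, j=1)            2             2*cos(2*pi/7)        -2*cos(3*pi/7)       -2*cos(pi/7)         0                          
  chi_4 (2d, j=2)            2             -2*cos(3*pi/7)       -2*cos(pi/7)         2*cos(2*pi/7)        0                          
  chi_5 (2d, j=3)            2             -2*cos(pi/7)         2*cos(2*pi/7)        -2*cos(3*pi/7)       0                          

Spot check: chi_3 (2d, j=1) on {r^2, r^5} = -2*cos(3*pi/7).

Derivation: D_7 has order 2*7 = 14 with 5 conjugacy classes, hence 5 irreducibles. Sum of squared dims 1 + 1 + 4 + 4 + 4 = 14 = |G|. Linear characters come from the abelianisation; the 2-dimensional irreps have character r^k -> 2*cos(2*pi*j*k/7), reflections -> 0.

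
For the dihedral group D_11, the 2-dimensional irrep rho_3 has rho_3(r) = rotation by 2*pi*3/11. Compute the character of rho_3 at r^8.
chi_{rho_3}(r^8) = 2*cos(2*pi*3*8/11) = 2*cos(48*pi/11)

Proof sketch: rho_3(r^8) is rotation by angle 2*pi*3*8/11, whose trace is 2*cos(2*pi*3*8/11) = 2*cos(48*pi/11).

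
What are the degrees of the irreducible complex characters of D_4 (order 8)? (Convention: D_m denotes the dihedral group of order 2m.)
Dimensions: 1, 1, 1, 1, 2

Details: There are 5 irreducibles (= number of conjugacy classes). Their dimensions d_i satisfy sum d_i^2 = |G| = 8: 1 + 1 + 1 + 1 + 4 = 8.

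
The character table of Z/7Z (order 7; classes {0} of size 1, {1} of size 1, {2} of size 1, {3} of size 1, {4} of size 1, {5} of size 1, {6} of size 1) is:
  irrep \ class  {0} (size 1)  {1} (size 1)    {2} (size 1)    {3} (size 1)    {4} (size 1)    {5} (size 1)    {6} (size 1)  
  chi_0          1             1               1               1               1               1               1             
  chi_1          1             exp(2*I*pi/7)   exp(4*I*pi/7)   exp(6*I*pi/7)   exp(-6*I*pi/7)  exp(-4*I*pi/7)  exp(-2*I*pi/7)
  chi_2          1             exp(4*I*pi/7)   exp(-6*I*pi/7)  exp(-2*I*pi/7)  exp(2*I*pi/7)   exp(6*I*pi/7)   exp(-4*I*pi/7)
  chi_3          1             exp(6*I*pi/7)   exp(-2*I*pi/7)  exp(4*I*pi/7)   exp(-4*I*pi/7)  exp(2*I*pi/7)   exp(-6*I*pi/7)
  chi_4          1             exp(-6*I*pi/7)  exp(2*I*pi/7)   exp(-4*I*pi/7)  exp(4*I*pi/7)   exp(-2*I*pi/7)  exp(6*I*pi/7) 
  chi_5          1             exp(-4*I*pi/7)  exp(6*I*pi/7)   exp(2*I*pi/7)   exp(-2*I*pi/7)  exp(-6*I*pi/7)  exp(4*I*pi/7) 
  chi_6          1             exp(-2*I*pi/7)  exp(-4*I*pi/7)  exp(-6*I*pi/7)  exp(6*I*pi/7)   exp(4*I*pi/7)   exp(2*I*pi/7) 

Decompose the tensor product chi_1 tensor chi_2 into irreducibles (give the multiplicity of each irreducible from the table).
chi_1 tensor chi_2 = chi_3 (all other irreducibles have multiplicity 0).

Explanation: The character of a tensor product is the pointwise product (chi_1 * chi_2)(C) = chi_1(C) * chi_2(C):
  {0}: (1)*(1), {1}: (exp(2*I*pi/7))*(exp(4*I*pi/7)), {2}: (exp(4*I*pi/7))*(exp(-6*I*pi/7)), {3}: (exp(6*I*pi/7))*(exp(-2*I*pi/7)), {4}: (exp(-6*I*pi/7))*(exp(2*I*pi/7)), {5}: (exp(-4*I*pi/7))*(exp(6*I*pi/7)), {6}: (exp(-2*I*pi/7))*(exp(-4*I*pi/7))
so (chi_1 * chi_2) takes values
  {0} -> 1, {1} -> exp(6*I*pi/7), {2} -> exp(-2*I*pi/7), {3} -> exp(4*I*pi/7), {4} -> exp(-4*I*pi/7), {5} -> exp(2*I*pi/7), {6} -> exp(-6*I*pi/7).
Now take the inner product of this character with each irreducible chi from the table, <chi_1*chi_2, chi> = (1/7) sum_C |C| (chi_1*chi_2)(C) conj(chi(C)):
  <chi_1*chi_2, chi_0> = (1/7)[1*(1)*conj(1) + 1*(exp(6*I*pi/7))*conj(1) + 1*(exp(-2*I*pi/7))*conj(1) + 1*(exp(4*I*pi/7))*conj(1) + 1*(exp(-4*I*pi/7))*conj(1) + 1*(exp(2*I*pi/7))*conj(1) + 1*(exp(-6*I*pi/7))*conj(1)]
      = (1/7)[(1) + (exp(6*I*pi/7)) + (exp(-2*I*pi/7)) + (exp(4*I*pi/7)) + (exp(-4*I*pi/7)) + (exp(2*I*pi/7)) + (exp(-6*I*pi/7))] = 0/7 = 0
  <chi_1*chi_2, chi_1> = (1/7)[1*(1)*conj(1) + 1*(exp(6*I*pi/7))*conj(exp(2*I*pi/7)) + 1*(exp(-2*I*pi/7))*conj(exp(4*I*pi/7)) + 1*(exp(4*I*pi/7))*conj(exp(6*I*pi/7)) + 1*(exp(-4*I*pi/7))*conj(exp(-6*I*pi/7)) + 1*(exp(2*I*pi/7))*conj(exp(-4*I*pi/7)) + 1*(exp(-6*I*pi/7))*conj(exp(-2*I*pi/7))]
      = (1/7)[(1) + (exp(4*I*pi/7)) + (exp(-6*I*pi/7)) + (exp(-2*I*pi/7)) + (exp(2*I*pi/7)) + (exp(6*I*pi/7)) + (exp(-4*I*pi/7))] = 0/7 = 0
  <chi_1*chi_2, chi_2> = (1/7)[1*(1)*conj(1) + 1*(exp(6*I*pi/7))*conj(exp(4*I*pi/7)) + 1*(exp(-2*I*pi/7))*conj(exp(-6*I*pi/7)) + 1*(exp(4*I*pi/7))*conj(exp(-2*I*pi/7)) + 1*(exp(-4*I*pi/7))*conj(exp(2*I*pi/7)) + 1*(exp(2*I*pi/7))*conj(exp(6*I*pi/7)) + 1*(exp(-6*I*pi/7))*conj(exp(-4*I*pi/7))]
      = (1/7)[(1) + (exp(2*I*pi/7)) + (exp(4*I*pi/7)) + (exp(6*I*pi/7)) + (exp(-6*I*pi/7)) + (exp(-4*I*pi/7)) + (exp(-2*I*pi/7))] = 0/7 = 0
  <chi_1*chi_2, chi_3> = (1/7)[1*(1)*conj(1) + 1*(exp(6*I*pi/7))*conj(exp(6*I*pi/7)) + 1*(exp(-2*I*pi/7))*conj(exp(-2*I*pi/7)) + 1*(exp(4*I*pi/7))*conj(exp(4*I*pi/7)) + 1*(exp(-4*I*pi/7))*conj(exp(-4*I*pi/7)) + 1*(exp(2*I*pi/7))*conj(exp(2*I*pi/7)) + 1*(exp(-6*I*pi/7))*conj(exp(-6*I*pi/7))]
      = (1/7)[(1) + (1) + (1) + (1) + (1) + (1) + (1)] = 7/7 = 1
  <chi_1*chi_2, chi_4> = (1/7)[1*(1)*conj(1) + 1*(exp(6*I*pi/7))*conj(exp(-6*I*pi/7)) + 1*(exp(-2*I*pi/7))*conj(exp(2*I*pi/7)) + 1*(exp(4*I*pi/7))*conj(exp(-4*I*pi/7)) + 1*(exp(-4*I*pi/7))*conj(exp(4*I*pi/7)) + 1*(exp(2*I*pi/7))*conj(exp(-2*I*pi/7)) + 1*(exp(-6*I*pi/7))*conj(exp(6*I*pi/7))]
      = (1/7)[(1) + (exp(-2*I*pi/7)) + (exp(-4*I*pi/7)) + (exp(-6*I*pi/7)) + (exp(6*I*pi/7)) + (exp(4*I*pi/7)) + (exp(2*I*pi/7))] = 0/7 = 0
  <chi_1*chi_2, chi_5> = (1/7)[1*(1)*conj(1) + 1*(exp(6*I*pi/7))*conj(exp(-4*I*pi/7)) + 1*(exp(-2*I*pi/7))*conj(exp(6*I*pi/7)) + 1*(exp(4*I*pi/7))*conj(exp(2*I*pi/7)) + 1*(exp(-4*I*pi/7))*conj(exp(-2*I*pi/7)) + 1*(exp(2*I*pi/7))*conj(exp(-6*I*pi/7)) + 1*(exp(-6*I*pi/7))*conj(exp(4*I*pi/7))]
      = (1/7)[(1) + (exp(-4*I*pi/7)) + (exp(6*I*pi/7)) + (exp(2*I*pi/7)) + (exp(-2*I*pi/7)) + (exp(-6*I*pi/7)) + (exp(4*I*pi/7))] = 0/7 = 0
  <chi_1*chi_2, chi_6> = (1/7)[1*(1)*conj(1) + 1*(exp(6*I*pi/7))*conj(exp(-2*I*pi/7)) + 1*(exp(-2*I*pi/7))*conj(exp(-4*I*pi/7)) + 1*(exp(4*I*pi/7))*conj(exp(-6*I*pi/7)) + 1*(exp(-4*I*pi/7))*conj(exp(6*I*pi/7)) + 1*(exp(2*I*pi/7))*conj(exp(4*I*pi/7)) + 1*(exp(-6*I*pi/7))*conj(exp(2*I*pi/7))]
      = (1/7)[(1) + (exp(-6*I*pi/7)) + (exp(2*I*pi/7)) + (exp(-4*I*pi/7)) + (exp(4*I*pi/7)) + (exp(-2*I*pi/7)) + (exp(6*I*pi/7))] = 0/7 = 0
(Exp terms are combined using exp(i*s)*conj(exp(i*t)) = exp(i*(s-t)), and sums of them are collapsed using the identity that for every m > 1 the m distinct m-th roots of unity sum to 0, e.g. 1 + exp(2*I*pi/3) + exp(-2*I*pi/3) = 0.)
Hence the multiplicities are chi_3: 1. Dimension check: dim(chi_1)*dim(chi_2) = 1*1 = 1 and sum (mult * dim) = 1*1 = 1.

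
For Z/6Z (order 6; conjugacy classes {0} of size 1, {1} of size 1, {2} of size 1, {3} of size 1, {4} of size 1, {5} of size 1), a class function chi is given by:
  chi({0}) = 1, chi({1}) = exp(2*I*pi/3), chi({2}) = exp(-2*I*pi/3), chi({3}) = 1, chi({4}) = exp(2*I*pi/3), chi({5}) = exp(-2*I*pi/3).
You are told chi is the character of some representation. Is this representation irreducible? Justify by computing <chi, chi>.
Irreducible: <chi, chi> = 1.

Explanation: <chi, chi> = (1/|G|) sum_C |C| * |chi(C)|^2 = (1/6)[1*|1|^2 + 1*|exp(2*I*pi/3)|^2 + 1*|exp(-2*I*pi/3)|^2 + 1*|1|^2 + 1*|exp(2*I*pi/3)|^2 + 1*|exp(-2*I*pi/3)|^2]
  = (1/6)[(1) + (1) + (1) + (1) + (1) + (1)] = 6/6 = 1.
(Exp terms are combined using exp(i*s)*conj(exp(i*t)) = exp(i*(s-t)), and sums of them are collapsed using the identity that for every m > 1 the m distinct m-th roots of unity sum to 0, e.g. 1 + exp(2*I*pi/3) + exp(-2*I*pi/3) = 0.)
A character is irreducible iff <chi, chi> = 1, so this representation is irreducible.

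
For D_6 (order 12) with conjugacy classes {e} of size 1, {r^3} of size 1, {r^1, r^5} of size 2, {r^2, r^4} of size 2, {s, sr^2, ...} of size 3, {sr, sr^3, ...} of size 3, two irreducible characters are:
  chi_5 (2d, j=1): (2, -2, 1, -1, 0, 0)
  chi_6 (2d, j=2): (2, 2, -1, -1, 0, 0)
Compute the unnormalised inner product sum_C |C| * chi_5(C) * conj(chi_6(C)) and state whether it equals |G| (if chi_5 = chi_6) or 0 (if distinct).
Sum = 0; so <chi_5, chi_6> = 0 (distinct irreducibles are orthogonal).

Argument: Compute term by term over conjugacy classes (|C| * chi_5(C) * conj(chi_6(C))):
  1*(2)*conj(2) + 1*(-2)*conj(2) + 2*(1)*conj(-1) + 2*(-1)*conj(-1) + 3*(0)*conj(0) + 3*(0)*conj(0)
  = (4) + (-4) + (-2) + (2) + (0) + (0)
  = 0.
Dividing by |G| = 12 gives 0/12 = 0, matching the row-orthogonality relation <chi_5, chi_6> = [chi_5 = chi_6].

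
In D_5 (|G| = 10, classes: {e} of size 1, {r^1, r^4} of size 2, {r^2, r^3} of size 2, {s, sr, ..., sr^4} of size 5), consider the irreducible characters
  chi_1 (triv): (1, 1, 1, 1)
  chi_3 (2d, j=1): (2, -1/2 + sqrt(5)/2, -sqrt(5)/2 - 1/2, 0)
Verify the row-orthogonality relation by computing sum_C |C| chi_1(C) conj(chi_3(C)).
Sum = 0; so <chi_1, chi_3> = 0 (distinct irreducibles are orthogonal).

Details: Compute term by term over conjugacy classes (|C| * chi_1(C) * conj(chi_3(C))):
  1*(1)*conj(2) + 2*(1)*conj(-1/2 + sqrt(5)/2) + 2*(1)*conj(-sqrt(5)/2 - 1/2) + 5*(1)*conj(0)
  = (2) + (-1 + sqrt(5)) + (-sqrt(5) - 1) + (0)
  = 0.
Dividing by |G| = 10 gives 0/10 = 0, matching the row-orthogonality relation <chi_1, chi_3> = [chi_1 = chi_3].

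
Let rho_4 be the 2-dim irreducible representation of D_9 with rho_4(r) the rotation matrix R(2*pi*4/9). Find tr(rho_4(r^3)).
chi_{rho_4}(r^3) = 2*cos(2*pi*4*3/9) = -1

Justification: rho_4(r^3) is rotation by angle 2*pi*4*3/9, whose trace is 2*cos(2*pi*4*3/9) = -1.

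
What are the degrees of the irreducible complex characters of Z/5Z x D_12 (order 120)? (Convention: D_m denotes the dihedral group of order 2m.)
Dimensions: 1, 1, 1, 1, 1, 1, 1, 1, 1, 1, 1, 1, 1, 1, 1, 1, 1, 1, 1, 1, 2, 2, 2, 2, 2, 2, 2, 2, 2, 2, 2, 2, 2, 2, 2, 2, 2, 2, 2, 2, 2, 2, 2, 2, 2

Justification: There are 45 irreducibles (= number of conjugacy classes). Their dimensions d_i satisfy sum d_i^2 = |G| = 120: 1 + 1 + 1 + 1 + 1 + 1 + 1 + 1 + 1 + 1 + 1 + 1 + 1 + 1 + 1 + 1 + 1 + 1 + 1 + 1 + 4 + 4 + 4 + 4 + 4 + 4 + 4 + 4 + 4 + 4 + 4 + 4 + 4 + 4 + 4 + 4 + 4 + 4 + 4 + 4 + 4 + 4 + 4 + 4 + 4 = 120. (For the product with Z/5Z: each of the 5 1-dim characters of Z/5Z tensors with each irrep of D_12, giving 5 copies of each D_12-dimension.)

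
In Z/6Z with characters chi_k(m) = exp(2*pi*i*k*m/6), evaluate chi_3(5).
chi_3(5) = zeta_6^15 = -1

Solution. chi_3(5) = zeta_6^(3*5) = zeta_6^15. Since zeta_6^6 = 1, this equals zeta_6^3 = exp(2*pi*i*3/6) = -1.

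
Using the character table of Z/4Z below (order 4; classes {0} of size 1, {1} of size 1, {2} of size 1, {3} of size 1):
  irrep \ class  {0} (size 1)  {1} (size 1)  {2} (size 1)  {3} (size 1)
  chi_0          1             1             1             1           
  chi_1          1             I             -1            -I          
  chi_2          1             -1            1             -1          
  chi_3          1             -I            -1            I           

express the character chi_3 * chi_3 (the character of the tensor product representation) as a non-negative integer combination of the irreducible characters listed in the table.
chi_3 tensor chi_3 = chi_2 (all other irreducibles have multiplicity 0).

Working: The character of a tensor product is the pointwise product (chi_3 * chi_3)(C) = chi_3(C) * chi_3(C):
  {0}: (1)*(1), {1}: (-I)*(-I), {2}: (-1)*(-1), {3}: (I)*(I)
so (chi_3 * chi_3) takes values
  {0} -> 1, {1} -> -1, {2} -> 1, {3} -> -1.
Now take the inner product of this character with each irreducible chi from the table, <chi_3*chi_3, chi> = (1/4) sum_C |C| (chi_3*chi_3)(C) conj(chi(C)):
  <chi_3*chi_3, chi_0> = (1/4)[1*(1)*conj(1) + 1*(-1)*conj(1) + 1*(1)*conj(1) + 1*(-1)*conj(1)]
      = (1/4)[(1) + (-1) + (1) + (-1)] = 0/4 = 0
  <chi_3*chi_3, chi_1> = (1/4)[1*(1)*conj(1) + 1*(-1)*conj(I) + 1*(1)*conj(-1) + 1*(-1)*conj(-I)]
      = (1/4)[(1) + (I) + (-1) + (-I)] = 0/4 = 0
  <chi_3*chi_3, chi_2> = (1/4)[1*(1)*conj(1) + 1*(-1)*conj(-1) + 1*(1)*conj(1) + 1*(-1)*conj(-1)]
      = (1/4)[(1) + (1) + (1) + (1)] = 4/4 = 1
  <chi_3*chi_3, chi_3> = (1/4)[1*(1)*conj(1) + 1*(-1)*conj(-I) + 1*(1)*conj(-1) + 1*(-1)*conj(I)]
      = (1/4)[(1) + (-I) + (-1) + (I)] = 0/4 = 0
(Exp terms are combined using exp(i*s)*conj(exp(i*t)) = exp(i*(s-t)), and sums of them are collapsed using the identity that for every m > 1 the m distinct m-th roots of unity sum to 0, e.g. 1 + exp(2*I*pi/3) + exp(-2*I*pi/3) = 0.)
Hence the multiplicities are chi_2: 1. Dimension check: dim(chi_3)*dim(chi_3) = 1*1 = 1 and sum (mult * dim) = 1*1 = 1.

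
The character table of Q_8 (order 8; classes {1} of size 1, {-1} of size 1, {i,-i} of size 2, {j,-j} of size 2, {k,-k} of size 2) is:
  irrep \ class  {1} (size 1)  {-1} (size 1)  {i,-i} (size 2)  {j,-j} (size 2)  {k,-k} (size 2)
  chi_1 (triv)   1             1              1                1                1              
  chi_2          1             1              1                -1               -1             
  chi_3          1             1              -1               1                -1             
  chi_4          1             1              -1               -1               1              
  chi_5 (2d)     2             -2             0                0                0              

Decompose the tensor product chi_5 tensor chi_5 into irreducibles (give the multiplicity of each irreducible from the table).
chi_5 tensor chi_5 = chi_1 + chi_2 + chi_3 + chi_4 (all other irreducibles have multiplicity 0).

Proof sketch: The character of a tensor product is the pointwise product (chi_5 * chi_5)(C) = chi_5(C) * chi_5(C):
  {1}: (2)*(2), {-1}: (-2)*(-2), {i,-i}: (0)*(0), {j,-j}: (0)*(0), {k,-k}: (0)*(0)
so (chi_5 * chi_5) takes values
  {1} -> 4, {-1} -> 4, {i,-i} -> 0, {j,-j} -> 0, {k,-k} -> 0.
Now take the inner product of this character with each irreducible chi from the table, <chi_5*chi_5, chi> = (1/8) sum_C |C| (chi_5*chi_5)(C) conj(chi(C)):
  <chi_5*chi_5, chi_1> = (1/8)[1*(4)*conj(1) + 1*(4)*conj(1) + 2*(0)*conj(1) + 2*(0)*conj(1) + 2*(0)*conj(1)]
      = (1/8)[(4) + (4) + (0) + (0) + (0)] = 8/8 = 1
  <chi_5*chi_5, chi_2> = (1/8)[1*(4)*conj(1) + 1*(4)*conj(1) + 2*(0)*conj(1) + 2*(0)*conj(-1) + 2*(0)*conj(-1)]
      = (1/8)[(4) + (4) + (0) + (0) + (0)] = 8/8 = 1
  <chi_5*chi_5, chi_3> = (1/8)[1*(4)*conj(1) + 1*(4)*conj(1) + 2*(0)*conj(-1) + 2*(0)*conj(1) + 2*(0)*conj(-1)]
      = (1/8)[(4) + (4) + (0) + (0) + (0)] = 8/8 = 1
  <chi_5*chi_5, chi_4> = (1/8)[1*(4)*conj(1) + 1*(4)*conj(1) + 2*(0)*conj(-1) + 2*(0)*conj(-1) + 2*(0)*conj(1)]
      = (1/8)[(4) + (4) + (0) + (0) + (0)] = 8/8 = 1
  <chi_5*chi_5, chi_5> = (1/8)[1*(4)*conj(2) + 1*(4)*conj(-2) + 2*(0)*conj(0) + 2*(0)*conj(0) + 2*(0)*conj(0)]
      = (1/8)[(8) + (-8) + (0) + (0) + (0)] = 0/8 = 0
Hence the multiplicities are chi_1: 1, chi_2: 1, chi_3: 1, chi_4: 1. Dimension check: dim(chi_5)*dim(chi_5) = 2*2 = 4 and sum (mult * dim) = 1*1 + 1*1 + 1*1 + 1*1 = 4.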